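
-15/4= -3.75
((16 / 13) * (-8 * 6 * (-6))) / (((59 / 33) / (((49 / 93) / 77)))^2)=225792 / 43488133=0.01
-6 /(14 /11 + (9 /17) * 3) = -1122 /535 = -2.10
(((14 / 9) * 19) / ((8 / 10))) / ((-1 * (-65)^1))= 133 / 234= 0.57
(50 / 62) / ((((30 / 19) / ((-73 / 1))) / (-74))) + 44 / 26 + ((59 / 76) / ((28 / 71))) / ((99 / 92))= 58636911077 / 21225204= 2762.61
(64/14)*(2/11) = 64/77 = 0.83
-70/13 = -5.38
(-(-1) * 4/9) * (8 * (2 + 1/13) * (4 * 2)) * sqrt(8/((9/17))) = 512 * sqrt(34)/13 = 229.65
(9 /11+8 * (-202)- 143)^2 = 374035600 /121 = 3091203.31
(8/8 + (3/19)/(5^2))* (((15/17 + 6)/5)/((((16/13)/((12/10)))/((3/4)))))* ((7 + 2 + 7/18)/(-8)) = -61434711/51680000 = -1.19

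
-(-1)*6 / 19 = 6 / 19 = 0.32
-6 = -6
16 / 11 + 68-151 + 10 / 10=-886 / 11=-80.55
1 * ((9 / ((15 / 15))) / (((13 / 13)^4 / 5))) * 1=45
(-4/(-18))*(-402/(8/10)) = -335/3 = -111.67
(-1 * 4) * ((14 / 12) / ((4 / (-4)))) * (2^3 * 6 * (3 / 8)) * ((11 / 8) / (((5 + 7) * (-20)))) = -77 / 160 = -0.48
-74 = -74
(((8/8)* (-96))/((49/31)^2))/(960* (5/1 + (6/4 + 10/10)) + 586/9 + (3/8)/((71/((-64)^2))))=-0.01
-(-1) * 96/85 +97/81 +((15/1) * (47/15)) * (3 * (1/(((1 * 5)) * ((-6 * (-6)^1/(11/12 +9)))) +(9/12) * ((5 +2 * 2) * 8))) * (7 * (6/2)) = 3526429937/22032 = 160059.46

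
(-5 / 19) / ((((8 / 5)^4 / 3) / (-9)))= 84375 / 77824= 1.08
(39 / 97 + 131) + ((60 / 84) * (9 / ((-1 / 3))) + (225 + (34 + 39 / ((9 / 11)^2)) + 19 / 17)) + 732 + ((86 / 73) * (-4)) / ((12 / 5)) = 26403506720 / 22751253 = 1160.53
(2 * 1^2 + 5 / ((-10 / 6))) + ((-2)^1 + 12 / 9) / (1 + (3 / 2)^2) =-1.21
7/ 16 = 0.44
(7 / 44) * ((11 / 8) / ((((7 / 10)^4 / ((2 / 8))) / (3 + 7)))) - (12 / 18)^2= 22637 / 12348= 1.83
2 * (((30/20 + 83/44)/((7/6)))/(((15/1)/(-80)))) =-2384/77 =-30.96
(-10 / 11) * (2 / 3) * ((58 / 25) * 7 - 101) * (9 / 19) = 25428 / 1045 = 24.33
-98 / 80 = -49 / 40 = -1.22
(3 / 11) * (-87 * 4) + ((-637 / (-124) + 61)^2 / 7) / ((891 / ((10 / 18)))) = -81579850027 / 863101008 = -94.52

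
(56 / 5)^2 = 3136 / 25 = 125.44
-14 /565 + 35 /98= 2629 /7910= 0.33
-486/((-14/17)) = 4131/7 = 590.14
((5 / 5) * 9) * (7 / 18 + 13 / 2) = 62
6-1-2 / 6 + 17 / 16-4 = 83 / 48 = 1.73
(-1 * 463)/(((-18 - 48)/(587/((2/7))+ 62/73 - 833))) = 82628369/9636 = 8574.97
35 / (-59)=-35 / 59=-0.59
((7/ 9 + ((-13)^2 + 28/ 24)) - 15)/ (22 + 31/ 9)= 2807/ 458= 6.13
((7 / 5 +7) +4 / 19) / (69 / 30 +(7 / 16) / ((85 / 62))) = 111248 / 33839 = 3.29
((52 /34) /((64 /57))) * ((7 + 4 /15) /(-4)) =-26923 /10880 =-2.47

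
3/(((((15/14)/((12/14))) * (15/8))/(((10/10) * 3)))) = 96/25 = 3.84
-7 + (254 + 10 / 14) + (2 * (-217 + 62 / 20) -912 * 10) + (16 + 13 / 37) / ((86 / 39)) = -1034924721 / 111370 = -9292.67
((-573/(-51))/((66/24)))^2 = 583696/34969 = 16.69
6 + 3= 9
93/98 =0.95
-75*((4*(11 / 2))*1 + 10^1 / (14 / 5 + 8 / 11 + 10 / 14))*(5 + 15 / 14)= -126786000 / 11431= -11091.42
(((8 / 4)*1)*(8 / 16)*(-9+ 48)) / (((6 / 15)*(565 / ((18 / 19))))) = 351 / 2147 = 0.16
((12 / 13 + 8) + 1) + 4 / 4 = 10.92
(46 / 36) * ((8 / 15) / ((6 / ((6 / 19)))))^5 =376832 / 16922589103125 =0.00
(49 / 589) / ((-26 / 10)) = -0.03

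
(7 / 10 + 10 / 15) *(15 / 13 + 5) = 328 / 39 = 8.41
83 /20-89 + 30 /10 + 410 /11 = -9807 /220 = -44.58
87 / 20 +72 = 1527 / 20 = 76.35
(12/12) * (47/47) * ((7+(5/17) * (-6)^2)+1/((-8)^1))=2375/136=17.46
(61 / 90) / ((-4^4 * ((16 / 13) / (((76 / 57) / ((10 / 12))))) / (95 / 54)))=-15067 / 2488320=-0.01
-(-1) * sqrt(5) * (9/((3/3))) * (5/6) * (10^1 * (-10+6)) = -670.82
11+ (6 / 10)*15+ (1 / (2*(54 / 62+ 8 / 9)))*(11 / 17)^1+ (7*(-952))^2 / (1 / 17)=12603156203957 / 16694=754951252.18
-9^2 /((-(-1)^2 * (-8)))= -81 /8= -10.12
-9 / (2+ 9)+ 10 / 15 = -5 / 33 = -0.15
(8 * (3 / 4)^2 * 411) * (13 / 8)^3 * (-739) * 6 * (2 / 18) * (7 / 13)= -1077934221 / 512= -2105340.28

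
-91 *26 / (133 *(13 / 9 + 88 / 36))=-3042 / 665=-4.57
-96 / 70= -48 / 35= -1.37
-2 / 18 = -1 / 9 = -0.11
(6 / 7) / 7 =6 / 49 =0.12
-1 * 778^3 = -470910952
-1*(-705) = 705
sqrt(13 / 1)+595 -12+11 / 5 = sqrt(13)+2926 / 5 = 588.81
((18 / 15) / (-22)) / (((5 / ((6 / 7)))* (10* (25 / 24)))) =-216 / 240625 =-0.00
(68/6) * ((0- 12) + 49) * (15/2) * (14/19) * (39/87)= 572390/551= 1038.82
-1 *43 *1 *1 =-43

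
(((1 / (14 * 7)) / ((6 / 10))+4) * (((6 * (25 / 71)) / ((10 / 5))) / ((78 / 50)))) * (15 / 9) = 3690625 / 814086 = 4.53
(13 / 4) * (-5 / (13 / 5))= -25 / 4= -6.25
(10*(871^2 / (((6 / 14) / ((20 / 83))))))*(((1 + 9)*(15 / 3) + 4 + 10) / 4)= 16993558400 / 249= 68247222.49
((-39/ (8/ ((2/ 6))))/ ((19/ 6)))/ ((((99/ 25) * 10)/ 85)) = -1.10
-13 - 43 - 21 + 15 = -62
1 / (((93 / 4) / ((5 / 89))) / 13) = 260 / 8277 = 0.03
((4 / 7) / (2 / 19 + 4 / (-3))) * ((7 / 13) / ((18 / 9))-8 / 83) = -21261 / 264355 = -0.08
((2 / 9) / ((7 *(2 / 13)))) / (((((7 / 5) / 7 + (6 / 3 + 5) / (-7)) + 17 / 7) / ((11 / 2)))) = 715 / 1026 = 0.70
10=10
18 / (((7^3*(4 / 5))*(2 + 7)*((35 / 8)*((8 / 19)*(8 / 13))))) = 247 / 38416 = 0.01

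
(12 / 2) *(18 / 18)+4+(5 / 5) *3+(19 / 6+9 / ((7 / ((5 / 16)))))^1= 5567 / 336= 16.57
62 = 62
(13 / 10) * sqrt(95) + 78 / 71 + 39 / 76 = 8697 / 5396 + 13 * sqrt(95) / 10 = 14.28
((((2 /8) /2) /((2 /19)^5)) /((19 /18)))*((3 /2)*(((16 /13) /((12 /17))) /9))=2215457 /832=2662.81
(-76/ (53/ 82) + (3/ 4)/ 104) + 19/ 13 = -196933/ 1696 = -116.12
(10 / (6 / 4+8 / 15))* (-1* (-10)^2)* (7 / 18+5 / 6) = -110000 / 183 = -601.09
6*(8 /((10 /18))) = 432 /5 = 86.40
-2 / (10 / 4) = -0.80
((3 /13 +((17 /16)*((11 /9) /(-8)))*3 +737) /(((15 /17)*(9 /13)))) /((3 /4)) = 12504605 /7776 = 1608.10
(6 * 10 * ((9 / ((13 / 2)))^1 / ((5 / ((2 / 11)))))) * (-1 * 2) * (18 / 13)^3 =-5038848 / 314171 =-16.04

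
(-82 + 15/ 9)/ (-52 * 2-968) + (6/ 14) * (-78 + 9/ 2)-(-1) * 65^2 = 13486537/ 3216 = 4193.57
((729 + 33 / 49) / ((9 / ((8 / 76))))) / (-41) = -23836 / 114513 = -0.21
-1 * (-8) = 8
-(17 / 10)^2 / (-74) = 289 / 7400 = 0.04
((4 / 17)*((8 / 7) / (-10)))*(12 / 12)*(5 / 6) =-8 / 357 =-0.02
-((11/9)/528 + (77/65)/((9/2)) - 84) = 2351263/28080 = 83.73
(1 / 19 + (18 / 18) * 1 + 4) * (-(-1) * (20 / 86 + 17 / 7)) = 76896 / 5719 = 13.45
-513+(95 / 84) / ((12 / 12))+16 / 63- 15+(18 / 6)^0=-132455 / 252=-525.62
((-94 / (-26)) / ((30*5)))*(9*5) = 1.08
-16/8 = -2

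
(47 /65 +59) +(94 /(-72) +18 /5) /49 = 979031 /16380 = 59.77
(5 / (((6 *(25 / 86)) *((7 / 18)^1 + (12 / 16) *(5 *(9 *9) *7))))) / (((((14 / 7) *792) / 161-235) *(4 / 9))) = -26703 / 1982385935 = -0.00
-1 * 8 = -8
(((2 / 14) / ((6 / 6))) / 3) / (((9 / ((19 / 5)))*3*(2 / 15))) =19 / 378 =0.05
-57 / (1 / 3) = -171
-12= -12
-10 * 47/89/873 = -470/77697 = -0.01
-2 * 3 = -6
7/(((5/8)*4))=14/5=2.80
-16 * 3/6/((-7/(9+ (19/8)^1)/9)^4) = -187388721/512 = -365993.60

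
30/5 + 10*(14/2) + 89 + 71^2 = 5206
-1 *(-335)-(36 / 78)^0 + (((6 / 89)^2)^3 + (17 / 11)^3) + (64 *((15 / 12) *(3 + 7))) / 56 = 1629785039592177561 / 4630374687883637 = 351.98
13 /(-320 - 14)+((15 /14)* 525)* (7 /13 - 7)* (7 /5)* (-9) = 198846731 /4342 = 45796.11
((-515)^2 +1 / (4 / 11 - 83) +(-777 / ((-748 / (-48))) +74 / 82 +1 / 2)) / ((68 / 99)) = 3696191163409 / 9573992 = 386065.83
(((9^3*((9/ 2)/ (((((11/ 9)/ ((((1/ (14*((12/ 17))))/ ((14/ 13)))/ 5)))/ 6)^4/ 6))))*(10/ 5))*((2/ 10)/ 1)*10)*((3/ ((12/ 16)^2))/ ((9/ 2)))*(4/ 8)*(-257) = -2932241824920291273/ 3376098057640000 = -868.53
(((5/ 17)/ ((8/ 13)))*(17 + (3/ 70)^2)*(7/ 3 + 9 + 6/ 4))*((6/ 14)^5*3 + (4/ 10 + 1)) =722499051989/ 4800079200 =150.52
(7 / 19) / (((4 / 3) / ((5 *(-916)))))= -24045 / 19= -1265.53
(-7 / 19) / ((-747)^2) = -7 / 10602171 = -0.00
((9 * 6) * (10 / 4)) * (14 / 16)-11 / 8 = 467 / 4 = 116.75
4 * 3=12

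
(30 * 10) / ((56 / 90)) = 3375 / 7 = 482.14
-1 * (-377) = 377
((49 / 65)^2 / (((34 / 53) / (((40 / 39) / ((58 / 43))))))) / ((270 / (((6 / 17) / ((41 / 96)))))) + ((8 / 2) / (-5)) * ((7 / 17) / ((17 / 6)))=-0.11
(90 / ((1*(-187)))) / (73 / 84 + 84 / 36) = -7560 / 50303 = -0.15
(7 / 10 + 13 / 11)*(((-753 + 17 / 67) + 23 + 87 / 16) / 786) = -53575671 / 30895040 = -1.73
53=53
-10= -10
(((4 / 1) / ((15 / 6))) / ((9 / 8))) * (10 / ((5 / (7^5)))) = 2151296 / 45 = 47806.58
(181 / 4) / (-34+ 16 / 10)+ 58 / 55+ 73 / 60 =31171 / 35640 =0.87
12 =12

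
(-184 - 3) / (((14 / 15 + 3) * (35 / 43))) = -24123 / 413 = -58.41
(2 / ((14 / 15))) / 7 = 15 / 49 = 0.31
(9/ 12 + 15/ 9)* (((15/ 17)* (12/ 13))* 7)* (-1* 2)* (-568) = 3459120/ 221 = 15652.13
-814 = -814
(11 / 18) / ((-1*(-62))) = 11 / 1116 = 0.01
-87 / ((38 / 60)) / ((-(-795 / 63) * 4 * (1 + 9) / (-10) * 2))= 5481 / 4028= 1.36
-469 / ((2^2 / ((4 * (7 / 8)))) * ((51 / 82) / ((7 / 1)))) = -942221 / 204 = -4618.73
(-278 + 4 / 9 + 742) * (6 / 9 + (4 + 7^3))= 4359740 / 27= 161471.85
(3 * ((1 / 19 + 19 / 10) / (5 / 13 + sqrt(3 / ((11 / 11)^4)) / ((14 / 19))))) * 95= -7089810 / 178127 + 25016901 * sqrt(3) / 178127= 203.45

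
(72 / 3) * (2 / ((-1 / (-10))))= 480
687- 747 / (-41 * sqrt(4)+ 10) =5579 / 8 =697.38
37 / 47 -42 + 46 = 225 / 47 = 4.79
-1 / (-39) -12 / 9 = -17 / 13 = -1.31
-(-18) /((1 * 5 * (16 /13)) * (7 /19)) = 7.94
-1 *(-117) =117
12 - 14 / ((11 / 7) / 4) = -260 / 11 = -23.64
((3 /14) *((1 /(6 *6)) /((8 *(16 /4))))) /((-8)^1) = -1 /43008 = -0.00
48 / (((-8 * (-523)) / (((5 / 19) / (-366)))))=-5 / 606157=-0.00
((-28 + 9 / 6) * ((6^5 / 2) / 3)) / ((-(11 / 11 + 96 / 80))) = 171720 / 11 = 15610.91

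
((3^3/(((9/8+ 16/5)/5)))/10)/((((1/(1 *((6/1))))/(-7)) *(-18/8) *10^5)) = 63/108125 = 0.00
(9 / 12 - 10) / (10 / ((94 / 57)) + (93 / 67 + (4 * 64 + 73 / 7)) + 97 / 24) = -4893546 / 147029699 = -0.03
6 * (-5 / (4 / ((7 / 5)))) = -21 / 2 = -10.50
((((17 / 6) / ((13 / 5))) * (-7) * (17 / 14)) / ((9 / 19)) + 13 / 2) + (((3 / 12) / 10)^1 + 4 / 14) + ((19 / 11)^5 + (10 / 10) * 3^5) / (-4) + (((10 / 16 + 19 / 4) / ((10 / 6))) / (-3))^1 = -155140600973 / 1978511535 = -78.41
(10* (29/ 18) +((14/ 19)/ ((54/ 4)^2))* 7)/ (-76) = -223547/ 1052676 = -0.21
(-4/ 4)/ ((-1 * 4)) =1/ 4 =0.25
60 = 60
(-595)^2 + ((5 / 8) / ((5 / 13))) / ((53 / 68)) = 37526871 / 106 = 354027.08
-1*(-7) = 7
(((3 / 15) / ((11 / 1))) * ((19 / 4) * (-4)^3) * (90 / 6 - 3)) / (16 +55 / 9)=-32832 / 10945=-3.00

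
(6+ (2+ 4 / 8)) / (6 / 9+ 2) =51 / 16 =3.19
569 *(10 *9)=51210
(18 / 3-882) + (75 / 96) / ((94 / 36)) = -875.70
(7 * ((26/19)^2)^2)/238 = 0.10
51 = 51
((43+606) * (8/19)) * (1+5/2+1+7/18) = 228448/171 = 1335.95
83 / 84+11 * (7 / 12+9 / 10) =17.30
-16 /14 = -8 /7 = -1.14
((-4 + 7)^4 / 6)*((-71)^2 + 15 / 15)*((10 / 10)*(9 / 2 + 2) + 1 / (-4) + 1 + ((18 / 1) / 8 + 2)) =1565541 / 2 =782770.50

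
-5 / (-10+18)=-5 / 8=-0.62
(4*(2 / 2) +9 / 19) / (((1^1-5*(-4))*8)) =85 / 3192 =0.03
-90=-90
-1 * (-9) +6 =15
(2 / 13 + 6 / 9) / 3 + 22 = 2606 / 117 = 22.27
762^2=580644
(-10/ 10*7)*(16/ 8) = -14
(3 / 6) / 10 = 1 / 20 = 0.05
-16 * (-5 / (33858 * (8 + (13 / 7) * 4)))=70 / 457083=0.00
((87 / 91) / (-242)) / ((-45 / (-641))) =-18589 / 330330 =-0.06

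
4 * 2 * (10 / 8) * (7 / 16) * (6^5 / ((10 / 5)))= 17010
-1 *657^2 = -431649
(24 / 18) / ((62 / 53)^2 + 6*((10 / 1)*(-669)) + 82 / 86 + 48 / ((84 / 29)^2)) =-11837126 / 356285273413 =-0.00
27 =27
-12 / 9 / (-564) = 1 / 423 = 0.00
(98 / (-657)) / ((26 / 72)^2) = -14112 / 12337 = -1.14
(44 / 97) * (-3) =-132 / 97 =-1.36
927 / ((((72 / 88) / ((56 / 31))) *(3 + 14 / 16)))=507584 / 961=528.18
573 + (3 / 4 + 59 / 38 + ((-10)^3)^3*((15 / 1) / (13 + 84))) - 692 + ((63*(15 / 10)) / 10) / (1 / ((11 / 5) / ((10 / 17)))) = -285000149936101 / 1843000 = -154639256.61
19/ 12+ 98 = 1195/ 12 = 99.58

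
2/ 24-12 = -143/ 12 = -11.92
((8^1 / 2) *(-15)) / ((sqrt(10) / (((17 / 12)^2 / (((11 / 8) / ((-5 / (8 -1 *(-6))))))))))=1445 *sqrt(10) / 462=9.89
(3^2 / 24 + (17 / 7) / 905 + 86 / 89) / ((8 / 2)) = 6062029 / 18042080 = 0.34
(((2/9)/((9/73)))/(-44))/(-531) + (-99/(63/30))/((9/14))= -69391007/946242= -73.33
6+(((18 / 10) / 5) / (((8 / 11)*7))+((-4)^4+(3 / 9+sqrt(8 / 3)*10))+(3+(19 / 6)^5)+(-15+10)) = 20*sqrt(6) / 3+787675153 / 1360800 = 595.16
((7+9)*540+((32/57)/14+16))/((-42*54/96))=-27630080/75411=-366.39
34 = 34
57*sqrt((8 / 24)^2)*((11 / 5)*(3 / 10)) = 627 / 50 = 12.54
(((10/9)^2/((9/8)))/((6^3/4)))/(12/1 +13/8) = 3200/2145447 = 0.00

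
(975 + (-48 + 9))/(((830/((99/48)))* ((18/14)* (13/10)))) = 231/166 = 1.39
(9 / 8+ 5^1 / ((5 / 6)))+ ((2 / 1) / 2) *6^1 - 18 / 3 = 57 / 8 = 7.12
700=700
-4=-4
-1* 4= -4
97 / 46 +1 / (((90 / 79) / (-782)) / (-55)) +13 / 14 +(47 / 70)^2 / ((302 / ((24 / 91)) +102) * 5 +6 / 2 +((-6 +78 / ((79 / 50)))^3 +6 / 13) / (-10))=1412151241260978585877 / 37401778384682355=37756.26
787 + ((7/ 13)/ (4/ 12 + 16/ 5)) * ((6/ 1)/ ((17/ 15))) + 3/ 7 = 64628206/ 81991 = 788.24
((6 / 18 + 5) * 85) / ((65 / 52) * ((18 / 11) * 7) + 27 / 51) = 508640 / 16659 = 30.53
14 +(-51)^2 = 2615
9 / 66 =3 / 22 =0.14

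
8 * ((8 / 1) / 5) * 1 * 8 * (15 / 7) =1536 / 7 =219.43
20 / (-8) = -5 / 2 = -2.50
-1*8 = -8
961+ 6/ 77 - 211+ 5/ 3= 751.74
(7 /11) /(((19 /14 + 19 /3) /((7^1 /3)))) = 686 /3553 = 0.19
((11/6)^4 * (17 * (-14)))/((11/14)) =-1108723/324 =-3421.98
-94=-94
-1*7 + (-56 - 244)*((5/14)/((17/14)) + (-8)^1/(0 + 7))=29467/119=247.62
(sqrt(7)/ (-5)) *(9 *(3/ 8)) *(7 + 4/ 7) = -1431 *sqrt(7)/ 280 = -13.52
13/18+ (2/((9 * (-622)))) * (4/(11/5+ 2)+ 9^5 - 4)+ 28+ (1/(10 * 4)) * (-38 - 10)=3777637/587790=6.43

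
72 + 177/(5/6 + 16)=8334/101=82.51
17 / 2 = 8.50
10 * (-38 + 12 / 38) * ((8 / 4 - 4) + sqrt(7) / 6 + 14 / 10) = 4296 / 19 - 3580 * sqrt(7) / 57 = 59.93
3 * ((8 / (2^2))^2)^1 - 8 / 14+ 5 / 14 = 165 / 14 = 11.79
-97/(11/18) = -1746/11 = -158.73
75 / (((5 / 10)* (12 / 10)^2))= 625 / 6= 104.17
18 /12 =3 /2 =1.50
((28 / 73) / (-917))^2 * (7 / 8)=14 / 91450969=0.00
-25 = -25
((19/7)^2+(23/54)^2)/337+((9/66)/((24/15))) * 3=589167233/2118683952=0.28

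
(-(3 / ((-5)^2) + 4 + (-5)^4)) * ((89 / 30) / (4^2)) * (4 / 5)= -174974 / 1875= -93.32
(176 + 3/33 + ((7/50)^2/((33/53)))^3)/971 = 98877814390230173/545231671875000000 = 0.18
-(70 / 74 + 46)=-1737 / 37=-46.95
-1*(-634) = 634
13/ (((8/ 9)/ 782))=11436.75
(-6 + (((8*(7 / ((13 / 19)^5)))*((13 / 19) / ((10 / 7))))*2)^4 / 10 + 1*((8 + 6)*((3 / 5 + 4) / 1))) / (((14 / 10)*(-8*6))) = -283785797746721088139233881299 / 11644790660705647217500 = -24370193.16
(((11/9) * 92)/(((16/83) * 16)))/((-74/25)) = -524975/42624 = -12.32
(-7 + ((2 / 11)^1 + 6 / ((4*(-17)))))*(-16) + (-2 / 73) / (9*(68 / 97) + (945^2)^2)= 116690693689045863586 / 1055998825002496287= 110.50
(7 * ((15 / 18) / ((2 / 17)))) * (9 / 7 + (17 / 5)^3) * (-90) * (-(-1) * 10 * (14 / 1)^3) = -4970251104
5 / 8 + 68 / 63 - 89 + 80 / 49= -85.66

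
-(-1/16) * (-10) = -0.62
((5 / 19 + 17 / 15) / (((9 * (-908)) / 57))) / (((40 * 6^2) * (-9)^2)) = -199 / 2382955200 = -0.00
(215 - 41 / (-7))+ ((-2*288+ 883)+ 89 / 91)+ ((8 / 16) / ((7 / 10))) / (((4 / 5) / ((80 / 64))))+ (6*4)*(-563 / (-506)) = 556.65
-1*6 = -6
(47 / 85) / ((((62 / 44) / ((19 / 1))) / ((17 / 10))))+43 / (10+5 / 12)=65111 / 3875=16.80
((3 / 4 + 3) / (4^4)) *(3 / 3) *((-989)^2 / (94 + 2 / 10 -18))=24453025 / 130048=188.03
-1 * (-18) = 18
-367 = -367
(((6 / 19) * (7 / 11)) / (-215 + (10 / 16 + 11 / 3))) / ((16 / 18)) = -1134 / 1056913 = -0.00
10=10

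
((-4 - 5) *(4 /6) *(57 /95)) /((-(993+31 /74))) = 1332 /367565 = 0.00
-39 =-39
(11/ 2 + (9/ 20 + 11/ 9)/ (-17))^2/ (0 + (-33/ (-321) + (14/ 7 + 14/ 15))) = 29233238987/ 3041921520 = 9.61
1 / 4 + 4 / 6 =0.92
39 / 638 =0.06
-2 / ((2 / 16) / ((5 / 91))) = -80 / 91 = -0.88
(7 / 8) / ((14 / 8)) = 1 / 2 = 0.50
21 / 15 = 7 / 5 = 1.40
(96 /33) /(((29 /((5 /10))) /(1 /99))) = 16 /31581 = 0.00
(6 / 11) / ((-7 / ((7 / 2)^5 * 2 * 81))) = -583443 / 88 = -6630.03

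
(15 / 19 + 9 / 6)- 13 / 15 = 811 / 570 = 1.42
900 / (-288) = -25 / 8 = -3.12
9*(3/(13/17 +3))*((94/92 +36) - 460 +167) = -5404725/2944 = -1835.84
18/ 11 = 1.64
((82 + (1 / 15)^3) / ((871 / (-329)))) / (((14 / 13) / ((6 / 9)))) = -13007297 / 678375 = -19.17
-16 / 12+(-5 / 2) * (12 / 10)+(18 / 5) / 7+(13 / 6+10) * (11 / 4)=8299 / 280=29.64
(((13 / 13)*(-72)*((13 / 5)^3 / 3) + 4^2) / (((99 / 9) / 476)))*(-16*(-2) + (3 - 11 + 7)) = -544394.45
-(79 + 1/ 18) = -1423/ 18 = -79.06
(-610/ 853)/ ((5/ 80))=-9760/ 853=-11.44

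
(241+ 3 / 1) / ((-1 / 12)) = -2928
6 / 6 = 1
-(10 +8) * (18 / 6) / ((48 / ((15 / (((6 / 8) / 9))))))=-405 / 2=-202.50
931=931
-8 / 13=-0.62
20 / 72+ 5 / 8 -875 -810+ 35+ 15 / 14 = -830605 / 504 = -1648.03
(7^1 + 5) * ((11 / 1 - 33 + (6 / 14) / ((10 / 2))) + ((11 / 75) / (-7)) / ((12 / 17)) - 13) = -220147 / 525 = -419.33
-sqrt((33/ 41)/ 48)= -sqrt(451)/ 164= -0.13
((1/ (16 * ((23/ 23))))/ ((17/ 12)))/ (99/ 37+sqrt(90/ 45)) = 10989/ 480284 - 4107 * sqrt(2)/ 480284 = 0.01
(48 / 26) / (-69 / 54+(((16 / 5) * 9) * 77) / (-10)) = -10800 / 1304771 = -0.01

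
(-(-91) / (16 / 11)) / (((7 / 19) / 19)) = 51623 / 16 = 3226.44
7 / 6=1.17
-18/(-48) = 3/8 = 0.38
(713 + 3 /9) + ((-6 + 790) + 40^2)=9292 /3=3097.33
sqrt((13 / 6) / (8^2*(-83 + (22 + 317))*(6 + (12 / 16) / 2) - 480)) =sqrt(39) / 1368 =0.00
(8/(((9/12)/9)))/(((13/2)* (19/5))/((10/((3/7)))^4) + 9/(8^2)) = 15366400000/22522713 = 682.26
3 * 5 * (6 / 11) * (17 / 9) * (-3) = -510 / 11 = -46.36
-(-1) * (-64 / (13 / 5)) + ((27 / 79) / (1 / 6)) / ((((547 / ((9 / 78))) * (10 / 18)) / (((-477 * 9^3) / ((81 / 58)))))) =-613690678 / 2808845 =-218.49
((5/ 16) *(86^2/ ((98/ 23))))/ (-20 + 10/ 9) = -382743/ 13328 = -28.72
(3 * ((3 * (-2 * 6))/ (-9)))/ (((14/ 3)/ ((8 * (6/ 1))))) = 864/ 7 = 123.43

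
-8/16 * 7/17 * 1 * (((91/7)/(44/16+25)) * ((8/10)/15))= -728/141525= -0.01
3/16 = 0.19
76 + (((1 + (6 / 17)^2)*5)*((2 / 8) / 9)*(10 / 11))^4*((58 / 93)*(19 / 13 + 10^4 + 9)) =78.54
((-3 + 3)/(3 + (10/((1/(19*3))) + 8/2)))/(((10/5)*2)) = 0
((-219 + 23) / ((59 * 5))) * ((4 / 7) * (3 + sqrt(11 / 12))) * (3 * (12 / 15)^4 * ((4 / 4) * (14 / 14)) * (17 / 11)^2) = -74575872 / 22309375 - 4143104 * sqrt(33) / 22309375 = -4.41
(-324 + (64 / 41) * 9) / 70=-6354 / 1435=-4.43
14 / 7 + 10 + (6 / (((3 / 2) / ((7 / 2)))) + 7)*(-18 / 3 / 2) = -51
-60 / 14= -4.29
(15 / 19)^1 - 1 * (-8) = 167 / 19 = 8.79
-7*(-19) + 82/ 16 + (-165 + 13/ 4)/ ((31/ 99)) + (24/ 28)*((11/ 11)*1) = -655469/ 1736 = -377.57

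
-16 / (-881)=16 / 881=0.02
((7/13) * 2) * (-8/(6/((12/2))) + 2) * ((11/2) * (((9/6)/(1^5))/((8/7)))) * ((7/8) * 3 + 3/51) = -1770615/14144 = -125.18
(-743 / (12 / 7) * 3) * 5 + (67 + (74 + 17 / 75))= -1908007 / 300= -6360.02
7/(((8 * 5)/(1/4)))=7/160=0.04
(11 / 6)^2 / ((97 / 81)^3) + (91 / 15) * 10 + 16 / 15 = 3487714727 / 54760380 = 63.69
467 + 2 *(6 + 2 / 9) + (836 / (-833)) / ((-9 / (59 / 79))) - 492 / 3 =20763933 / 65807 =315.53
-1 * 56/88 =-7/11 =-0.64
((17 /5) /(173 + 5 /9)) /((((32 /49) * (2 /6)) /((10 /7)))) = 3213 /24992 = 0.13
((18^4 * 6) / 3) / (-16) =-13122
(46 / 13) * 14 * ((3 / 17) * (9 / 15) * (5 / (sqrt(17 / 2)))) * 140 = 811440 * sqrt(34) / 3757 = 1259.37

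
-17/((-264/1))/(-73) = -17/19272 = -0.00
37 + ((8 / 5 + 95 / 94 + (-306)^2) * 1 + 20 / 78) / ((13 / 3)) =1719339343 / 79430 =21645.97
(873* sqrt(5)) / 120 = 291* sqrt(5) / 40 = 16.27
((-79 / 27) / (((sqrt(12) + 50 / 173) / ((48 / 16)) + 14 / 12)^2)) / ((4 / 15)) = -12433989432305 / 26532257547 + 7150012959640 * sqrt(3) / 26532257547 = -1.88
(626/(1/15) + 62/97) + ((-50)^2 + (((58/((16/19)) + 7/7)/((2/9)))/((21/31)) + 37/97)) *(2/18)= 950386019/97776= 9720.03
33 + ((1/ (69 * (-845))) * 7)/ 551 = 33.00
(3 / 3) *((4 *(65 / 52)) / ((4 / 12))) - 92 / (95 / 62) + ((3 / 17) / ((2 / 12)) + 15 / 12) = -276057 / 6460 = -42.73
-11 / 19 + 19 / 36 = -35 / 684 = -0.05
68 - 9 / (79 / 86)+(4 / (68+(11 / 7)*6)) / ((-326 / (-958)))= 203637228 / 3489667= 58.35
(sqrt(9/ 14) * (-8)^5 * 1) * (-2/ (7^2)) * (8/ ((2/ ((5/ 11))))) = 1949.75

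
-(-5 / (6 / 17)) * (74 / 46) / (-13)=-3145 / 1794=-1.75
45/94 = 0.48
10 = 10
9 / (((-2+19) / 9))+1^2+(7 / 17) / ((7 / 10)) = 108 / 17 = 6.35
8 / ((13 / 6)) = 48 / 13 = 3.69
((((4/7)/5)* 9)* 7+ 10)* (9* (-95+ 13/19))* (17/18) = -1309952/95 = -13788.97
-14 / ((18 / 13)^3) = -5.27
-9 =-9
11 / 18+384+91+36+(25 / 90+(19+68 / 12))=4829 / 9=536.56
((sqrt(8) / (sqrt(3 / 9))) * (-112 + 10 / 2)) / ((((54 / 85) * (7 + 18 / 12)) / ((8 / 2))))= -4280 * sqrt(6) / 27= -388.29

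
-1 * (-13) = 13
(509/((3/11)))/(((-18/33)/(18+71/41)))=-49825501/738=-67514.23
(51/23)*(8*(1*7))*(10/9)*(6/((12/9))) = 14280/23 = 620.87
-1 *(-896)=896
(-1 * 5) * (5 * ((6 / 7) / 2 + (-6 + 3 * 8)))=-3225 / 7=-460.71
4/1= 4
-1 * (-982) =982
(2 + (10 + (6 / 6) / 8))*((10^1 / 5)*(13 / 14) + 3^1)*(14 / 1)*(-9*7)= -103887 / 2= -51943.50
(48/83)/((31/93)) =144/83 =1.73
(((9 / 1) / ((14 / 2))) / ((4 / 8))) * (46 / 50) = 414 / 175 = 2.37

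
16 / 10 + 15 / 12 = 57 / 20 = 2.85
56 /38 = 1.47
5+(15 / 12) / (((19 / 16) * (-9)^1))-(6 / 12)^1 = 1499 / 342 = 4.38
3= 3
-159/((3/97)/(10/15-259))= 3984275/3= 1328091.67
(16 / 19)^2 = 256 / 361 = 0.71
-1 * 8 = -8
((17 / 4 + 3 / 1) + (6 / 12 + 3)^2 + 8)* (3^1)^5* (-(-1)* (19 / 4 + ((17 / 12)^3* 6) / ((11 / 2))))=1678995 / 32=52468.59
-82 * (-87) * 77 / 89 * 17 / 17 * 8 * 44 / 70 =31036.91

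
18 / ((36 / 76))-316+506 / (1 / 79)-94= 39602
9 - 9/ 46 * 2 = 198/ 23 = 8.61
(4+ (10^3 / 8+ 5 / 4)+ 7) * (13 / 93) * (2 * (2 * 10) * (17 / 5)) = 80886 / 31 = 2609.23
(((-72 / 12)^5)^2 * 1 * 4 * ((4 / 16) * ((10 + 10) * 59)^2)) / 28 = 21048275865600 / 7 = 3006896552228.57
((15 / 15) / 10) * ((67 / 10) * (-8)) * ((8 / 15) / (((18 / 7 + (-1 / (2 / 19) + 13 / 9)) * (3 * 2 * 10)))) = 3752 / 431875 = 0.01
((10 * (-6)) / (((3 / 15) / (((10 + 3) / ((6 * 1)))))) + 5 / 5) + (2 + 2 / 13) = -8409 / 13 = -646.85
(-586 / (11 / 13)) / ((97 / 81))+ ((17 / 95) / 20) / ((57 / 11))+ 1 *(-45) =-72027206371 / 115556100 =-623.31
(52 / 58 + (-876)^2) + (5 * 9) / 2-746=766653.40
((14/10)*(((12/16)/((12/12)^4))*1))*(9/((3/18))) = 567/10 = 56.70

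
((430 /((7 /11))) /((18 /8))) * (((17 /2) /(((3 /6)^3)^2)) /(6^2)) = 2573120 /567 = 4538.13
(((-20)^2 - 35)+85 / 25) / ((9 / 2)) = 1228 / 15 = 81.87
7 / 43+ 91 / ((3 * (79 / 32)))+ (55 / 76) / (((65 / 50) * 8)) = 504212525 / 40274832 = 12.52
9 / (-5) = -9 / 5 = -1.80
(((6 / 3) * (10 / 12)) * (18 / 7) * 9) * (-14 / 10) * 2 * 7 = -756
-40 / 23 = -1.74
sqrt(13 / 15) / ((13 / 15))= 1.07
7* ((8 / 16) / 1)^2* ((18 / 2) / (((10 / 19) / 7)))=8379 / 40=209.48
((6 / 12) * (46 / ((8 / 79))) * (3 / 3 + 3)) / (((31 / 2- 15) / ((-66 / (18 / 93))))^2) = 422565154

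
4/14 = 2/7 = 0.29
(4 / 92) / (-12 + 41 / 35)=-35 / 8717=-0.00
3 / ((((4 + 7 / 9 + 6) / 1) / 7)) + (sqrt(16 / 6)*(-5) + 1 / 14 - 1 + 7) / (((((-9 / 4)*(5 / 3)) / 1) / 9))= -8571 / 679 + 8*sqrt(6)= 6.97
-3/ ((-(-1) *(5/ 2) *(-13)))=6/ 65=0.09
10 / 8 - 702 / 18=-151 / 4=-37.75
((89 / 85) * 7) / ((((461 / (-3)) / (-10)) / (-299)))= -1117662 / 7837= -142.61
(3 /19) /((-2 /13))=-39 /38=-1.03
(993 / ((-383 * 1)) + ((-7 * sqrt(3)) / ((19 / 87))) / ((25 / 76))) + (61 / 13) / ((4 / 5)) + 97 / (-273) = 1220155 / 418236 - 2436 * sqrt(3) / 25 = -165.85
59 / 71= 0.83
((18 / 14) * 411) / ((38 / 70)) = 18495 / 19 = 973.42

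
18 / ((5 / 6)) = 108 / 5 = 21.60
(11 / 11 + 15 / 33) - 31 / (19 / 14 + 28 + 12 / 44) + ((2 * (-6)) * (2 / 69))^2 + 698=18547417384 / 26552097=698.53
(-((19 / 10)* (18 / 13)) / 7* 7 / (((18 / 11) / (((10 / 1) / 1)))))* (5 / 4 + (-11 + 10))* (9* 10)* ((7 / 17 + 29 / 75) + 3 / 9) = -69597 / 170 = -409.39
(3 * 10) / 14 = 15 / 7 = 2.14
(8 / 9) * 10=80 / 9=8.89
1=1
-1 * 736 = -736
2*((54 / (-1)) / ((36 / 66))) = -198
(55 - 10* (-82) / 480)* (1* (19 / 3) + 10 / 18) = 42191 / 108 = 390.66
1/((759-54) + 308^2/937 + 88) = 937/837905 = 0.00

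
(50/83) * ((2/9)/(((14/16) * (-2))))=-400/5229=-0.08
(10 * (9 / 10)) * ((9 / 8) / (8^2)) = 81 / 512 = 0.16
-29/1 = -29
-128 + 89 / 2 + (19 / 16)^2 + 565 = 123625 / 256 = 482.91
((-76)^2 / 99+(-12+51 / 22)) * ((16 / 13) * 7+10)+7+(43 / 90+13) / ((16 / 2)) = 914.54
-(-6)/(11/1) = 6/11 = 0.55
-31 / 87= -0.36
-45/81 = -5/9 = -0.56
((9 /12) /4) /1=3 /16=0.19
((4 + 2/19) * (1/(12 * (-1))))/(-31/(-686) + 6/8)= -8918/20729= -0.43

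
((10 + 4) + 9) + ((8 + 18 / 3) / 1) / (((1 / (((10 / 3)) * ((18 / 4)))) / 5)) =1073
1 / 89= 0.01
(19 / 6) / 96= 19 / 576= 0.03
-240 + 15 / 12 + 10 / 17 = -16195 / 68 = -238.16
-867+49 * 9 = -426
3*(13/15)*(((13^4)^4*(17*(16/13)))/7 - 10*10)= 180993317697824907652/35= 5171237648509283075.77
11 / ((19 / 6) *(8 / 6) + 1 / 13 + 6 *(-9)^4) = 1287 / 4606325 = 0.00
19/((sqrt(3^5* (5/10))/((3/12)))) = 19* sqrt(6)/108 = 0.43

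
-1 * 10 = -10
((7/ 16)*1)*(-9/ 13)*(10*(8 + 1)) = -2835/ 104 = -27.26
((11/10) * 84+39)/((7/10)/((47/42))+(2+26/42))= 648459/16012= 40.50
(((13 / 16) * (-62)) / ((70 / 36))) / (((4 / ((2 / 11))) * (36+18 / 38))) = -7657 / 237160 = -0.03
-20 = -20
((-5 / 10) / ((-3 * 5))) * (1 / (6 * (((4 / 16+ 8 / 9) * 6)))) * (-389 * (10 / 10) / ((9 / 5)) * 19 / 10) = -7391 / 22140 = -0.33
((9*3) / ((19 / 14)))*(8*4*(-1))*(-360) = 4354560 / 19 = 229187.37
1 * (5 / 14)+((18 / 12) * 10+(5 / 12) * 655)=24215 / 84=288.27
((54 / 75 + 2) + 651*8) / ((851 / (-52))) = -6773936 / 21275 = -318.40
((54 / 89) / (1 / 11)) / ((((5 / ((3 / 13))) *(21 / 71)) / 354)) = 368.68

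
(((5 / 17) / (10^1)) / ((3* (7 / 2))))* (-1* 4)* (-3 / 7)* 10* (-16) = -640 / 833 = -0.77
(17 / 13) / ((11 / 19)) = 323 / 143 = 2.26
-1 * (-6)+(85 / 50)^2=889 / 100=8.89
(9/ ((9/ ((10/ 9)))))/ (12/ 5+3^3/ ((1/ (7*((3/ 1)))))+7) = 25/ 12969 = 0.00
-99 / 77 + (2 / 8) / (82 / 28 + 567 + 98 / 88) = -1582390 / 1231167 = -1.29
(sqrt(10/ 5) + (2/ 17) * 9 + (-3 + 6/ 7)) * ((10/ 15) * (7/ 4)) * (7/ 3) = 0.90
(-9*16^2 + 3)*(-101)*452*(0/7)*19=0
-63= -63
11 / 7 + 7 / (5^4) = 6924 / 4375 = 1.58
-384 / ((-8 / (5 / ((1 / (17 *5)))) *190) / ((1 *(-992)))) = -2023680 / 19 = -106509.47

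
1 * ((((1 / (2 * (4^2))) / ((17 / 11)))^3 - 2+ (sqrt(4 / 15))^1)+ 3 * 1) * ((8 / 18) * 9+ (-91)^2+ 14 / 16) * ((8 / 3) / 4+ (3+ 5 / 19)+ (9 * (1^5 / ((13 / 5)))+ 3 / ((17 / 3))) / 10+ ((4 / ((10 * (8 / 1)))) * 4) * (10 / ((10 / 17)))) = 1241111897 * sqrt(15) / 145350+ 701078047265463 / 10947264512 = 97111.95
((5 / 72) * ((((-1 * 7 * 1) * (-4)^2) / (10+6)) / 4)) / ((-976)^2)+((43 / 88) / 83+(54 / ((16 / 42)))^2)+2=5033295047725357 / 250474143744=20095.07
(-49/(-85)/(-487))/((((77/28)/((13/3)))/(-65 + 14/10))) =270088/2276725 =0.12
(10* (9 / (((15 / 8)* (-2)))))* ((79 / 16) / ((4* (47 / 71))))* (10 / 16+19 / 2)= -1362987 / 3008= -453.12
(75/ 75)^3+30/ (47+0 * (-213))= 77/ 47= 1.64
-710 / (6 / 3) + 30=-325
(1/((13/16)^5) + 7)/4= 3647627/1485172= 2.46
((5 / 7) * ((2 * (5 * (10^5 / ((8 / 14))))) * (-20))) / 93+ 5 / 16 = -399999535 / 1488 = -268816.89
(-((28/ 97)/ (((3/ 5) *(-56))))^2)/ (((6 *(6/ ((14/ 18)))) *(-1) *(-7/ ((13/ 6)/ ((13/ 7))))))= -175/ 658479456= -0.00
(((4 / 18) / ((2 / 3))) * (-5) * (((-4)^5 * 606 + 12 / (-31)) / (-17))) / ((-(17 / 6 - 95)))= -192368760 / 291431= -660.08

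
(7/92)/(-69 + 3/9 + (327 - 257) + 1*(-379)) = -21/104236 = -0.00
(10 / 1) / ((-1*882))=-5 / 441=-0.01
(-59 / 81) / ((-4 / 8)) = 118 / 81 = 1.46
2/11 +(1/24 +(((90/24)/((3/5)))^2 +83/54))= 193991/4752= 40.82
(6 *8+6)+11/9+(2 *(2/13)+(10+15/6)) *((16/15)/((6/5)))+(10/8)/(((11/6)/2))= 87478/1287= 67.97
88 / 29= 3.03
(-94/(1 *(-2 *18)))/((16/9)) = 47/32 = 1.47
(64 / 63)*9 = 64 / 7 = 9.14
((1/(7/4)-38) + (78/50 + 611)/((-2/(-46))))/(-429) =-32.75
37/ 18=2.06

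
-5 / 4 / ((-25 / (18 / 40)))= 9 / 400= 0.02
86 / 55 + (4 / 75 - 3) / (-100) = 131431 / 82500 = 1.59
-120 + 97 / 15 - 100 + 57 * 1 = -2348 / 15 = -156.53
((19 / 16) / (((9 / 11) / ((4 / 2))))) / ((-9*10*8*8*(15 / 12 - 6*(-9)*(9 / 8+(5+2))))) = -19 / 16588800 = -0.00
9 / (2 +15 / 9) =27 / 11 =2.45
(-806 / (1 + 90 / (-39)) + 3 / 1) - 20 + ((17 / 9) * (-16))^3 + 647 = -326655964 / 12393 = -26358.10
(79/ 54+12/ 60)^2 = 201601/ 72900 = 2.77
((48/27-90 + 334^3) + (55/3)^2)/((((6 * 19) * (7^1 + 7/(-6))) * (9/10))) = 670679134/10773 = 62255.56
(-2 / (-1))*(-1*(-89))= 178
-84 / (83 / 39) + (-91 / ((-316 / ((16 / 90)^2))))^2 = -83839218092812 / 2124136051875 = -39.47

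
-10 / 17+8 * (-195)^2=5171390 / 17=304199.41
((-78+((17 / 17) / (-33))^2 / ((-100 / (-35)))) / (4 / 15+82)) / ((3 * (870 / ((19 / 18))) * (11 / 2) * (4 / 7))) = -225944789 / 1851899734080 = -0.00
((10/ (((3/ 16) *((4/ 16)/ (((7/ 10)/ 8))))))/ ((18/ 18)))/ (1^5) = 56/ 3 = 18.67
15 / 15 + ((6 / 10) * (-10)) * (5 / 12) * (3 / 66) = 39 / 44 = 0.89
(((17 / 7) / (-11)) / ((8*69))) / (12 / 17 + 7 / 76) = -0.00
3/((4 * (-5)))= -3/20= -0.15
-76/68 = -19/17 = -1.12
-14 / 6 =-7 / 3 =-2.33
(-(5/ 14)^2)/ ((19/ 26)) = -0.17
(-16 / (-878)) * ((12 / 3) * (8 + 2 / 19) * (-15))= -73920 / 8341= -8.86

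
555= 555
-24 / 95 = -0.25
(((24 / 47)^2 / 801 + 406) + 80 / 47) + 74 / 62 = 2492070247 / 6094631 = 408.90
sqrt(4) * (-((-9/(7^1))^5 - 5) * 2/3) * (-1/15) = -572336/756315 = -0.76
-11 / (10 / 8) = -8.80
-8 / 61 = -0.13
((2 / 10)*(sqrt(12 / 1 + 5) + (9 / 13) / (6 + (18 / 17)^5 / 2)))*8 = 17038284 / 102525865 + 8*sqrt(17) / 5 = 6.76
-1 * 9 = -9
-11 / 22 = -1 / 2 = -0.50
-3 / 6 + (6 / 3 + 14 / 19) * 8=813 / 38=21.39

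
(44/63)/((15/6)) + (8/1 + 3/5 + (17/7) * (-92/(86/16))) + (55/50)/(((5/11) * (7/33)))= -2882399/135450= -21.28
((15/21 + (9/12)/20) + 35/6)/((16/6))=2.47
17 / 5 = 3.40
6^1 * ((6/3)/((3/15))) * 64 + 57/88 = 337977/88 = 3840.65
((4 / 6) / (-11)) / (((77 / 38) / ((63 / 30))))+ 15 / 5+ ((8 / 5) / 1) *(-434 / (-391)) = 4.71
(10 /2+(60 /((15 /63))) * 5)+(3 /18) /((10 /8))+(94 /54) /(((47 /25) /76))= 180293 /135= 1335.50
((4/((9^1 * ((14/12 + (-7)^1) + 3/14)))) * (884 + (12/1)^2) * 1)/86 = -7196/7611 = -0.95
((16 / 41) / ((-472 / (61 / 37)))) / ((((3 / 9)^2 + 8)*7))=-1098 / 45736033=-0.00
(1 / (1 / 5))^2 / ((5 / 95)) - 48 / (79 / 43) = 35461 / 79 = 448.87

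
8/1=8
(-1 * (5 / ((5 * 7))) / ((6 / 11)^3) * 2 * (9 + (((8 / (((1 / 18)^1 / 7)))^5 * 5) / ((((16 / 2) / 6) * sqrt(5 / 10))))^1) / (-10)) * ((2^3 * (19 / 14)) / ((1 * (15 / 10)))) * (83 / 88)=190817 / 17640 + 4690400221495296 * sqrt(2)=6633227606196427.44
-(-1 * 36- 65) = 101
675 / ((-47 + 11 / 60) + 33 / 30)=-40500 / 2743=-14.76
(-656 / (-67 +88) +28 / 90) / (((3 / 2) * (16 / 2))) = -4871 / 1890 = -2.58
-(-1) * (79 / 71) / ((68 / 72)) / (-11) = -1422 / 13277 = -0.11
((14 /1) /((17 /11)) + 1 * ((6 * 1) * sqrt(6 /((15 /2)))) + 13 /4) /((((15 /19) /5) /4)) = 304 * sqrt(5) /5 + 5301 /17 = 447.78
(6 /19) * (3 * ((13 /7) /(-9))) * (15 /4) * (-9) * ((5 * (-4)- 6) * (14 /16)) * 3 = -68445 /152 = -450.30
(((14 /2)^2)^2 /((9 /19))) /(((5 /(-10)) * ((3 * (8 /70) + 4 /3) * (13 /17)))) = -27143305 /3432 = -7908.89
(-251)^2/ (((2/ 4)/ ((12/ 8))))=189003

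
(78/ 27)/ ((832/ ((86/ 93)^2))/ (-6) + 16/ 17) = -408629/ 22804020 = -0.02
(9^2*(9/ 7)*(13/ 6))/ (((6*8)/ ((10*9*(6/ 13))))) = 10935/ 56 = 195.27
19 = 19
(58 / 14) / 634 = 29 / 4438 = 0.01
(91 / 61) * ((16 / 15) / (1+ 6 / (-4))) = -2912 / 915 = -3.18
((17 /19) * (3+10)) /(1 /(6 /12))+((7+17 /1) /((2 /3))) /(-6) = -7 /38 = -0.18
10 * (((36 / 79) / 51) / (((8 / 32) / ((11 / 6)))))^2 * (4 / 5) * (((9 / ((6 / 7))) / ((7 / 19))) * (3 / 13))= 0.23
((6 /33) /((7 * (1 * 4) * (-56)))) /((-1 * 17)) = 1 /146608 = 0.00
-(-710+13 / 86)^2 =-3726736209 / 7396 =-503885.37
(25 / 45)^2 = 25 / 81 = 0.31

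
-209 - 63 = -272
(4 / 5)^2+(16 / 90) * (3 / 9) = 472 / 675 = 0.70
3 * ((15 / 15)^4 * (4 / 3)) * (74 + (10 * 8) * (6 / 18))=1208 / 3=402.67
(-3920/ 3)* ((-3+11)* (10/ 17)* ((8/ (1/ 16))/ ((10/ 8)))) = -32112640/ 51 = -629659.61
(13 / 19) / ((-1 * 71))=-13 / 1349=-0.01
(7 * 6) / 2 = 21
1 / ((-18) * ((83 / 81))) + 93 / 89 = 14637 / 14774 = 0.99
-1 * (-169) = 169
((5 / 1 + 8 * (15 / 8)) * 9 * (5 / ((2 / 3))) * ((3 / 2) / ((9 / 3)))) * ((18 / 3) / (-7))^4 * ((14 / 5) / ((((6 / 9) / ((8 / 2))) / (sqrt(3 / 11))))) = 2099520 * sqrt(33) / 3773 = 3196.61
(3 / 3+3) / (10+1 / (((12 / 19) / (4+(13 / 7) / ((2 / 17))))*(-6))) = 4032 / 4817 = 0.84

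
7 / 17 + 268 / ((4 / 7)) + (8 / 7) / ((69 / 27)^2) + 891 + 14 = 86531611 / 62951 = 1374.59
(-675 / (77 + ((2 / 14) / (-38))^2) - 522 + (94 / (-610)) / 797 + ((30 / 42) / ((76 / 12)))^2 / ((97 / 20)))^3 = -149521584.72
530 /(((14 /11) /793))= 2311595 /7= 330227.86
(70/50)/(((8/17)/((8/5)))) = 119/25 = 4.76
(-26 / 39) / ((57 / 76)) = -8 / 9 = -0.89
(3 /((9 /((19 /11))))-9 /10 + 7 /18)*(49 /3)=1568 /1485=1.06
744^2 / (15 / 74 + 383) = 40961664 / 28357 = 1444.50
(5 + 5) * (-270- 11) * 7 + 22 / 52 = -511409 / 26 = -19669.58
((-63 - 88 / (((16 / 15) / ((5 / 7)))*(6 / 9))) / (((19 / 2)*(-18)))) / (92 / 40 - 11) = -785 / 7714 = -0.10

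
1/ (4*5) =1/ 20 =0.05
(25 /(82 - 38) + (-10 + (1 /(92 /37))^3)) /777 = -3820557 /316926016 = -0.01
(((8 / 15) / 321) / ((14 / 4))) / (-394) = -8 / 6639885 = -0.00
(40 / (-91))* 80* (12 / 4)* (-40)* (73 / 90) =934400 / 273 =3422.71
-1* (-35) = 35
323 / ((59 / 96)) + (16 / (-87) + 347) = 4477903 / 5133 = 872.38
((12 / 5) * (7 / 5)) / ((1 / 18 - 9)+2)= -0.48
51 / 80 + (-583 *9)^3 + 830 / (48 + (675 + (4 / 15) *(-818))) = -87516740925080097 / 605840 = -144455204220.72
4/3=1.33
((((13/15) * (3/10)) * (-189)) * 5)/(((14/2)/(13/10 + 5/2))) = -6669/50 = -133.38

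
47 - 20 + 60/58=813/29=28.03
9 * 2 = 18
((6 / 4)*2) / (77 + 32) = 3 / 109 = 0.03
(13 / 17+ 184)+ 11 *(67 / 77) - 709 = -61245 / 119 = -514.66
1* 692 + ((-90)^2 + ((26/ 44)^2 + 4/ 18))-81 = 37947605/ 4356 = 8711.57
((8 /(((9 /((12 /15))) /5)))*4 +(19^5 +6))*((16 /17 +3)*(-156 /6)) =-38820597166 /153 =-253729393.24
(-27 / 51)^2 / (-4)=-81 / 1156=-0.07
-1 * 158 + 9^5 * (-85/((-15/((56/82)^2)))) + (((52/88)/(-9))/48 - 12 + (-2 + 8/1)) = 2490611945507/15976224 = 155894.91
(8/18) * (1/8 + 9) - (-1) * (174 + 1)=3223/18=179.06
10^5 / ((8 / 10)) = 125000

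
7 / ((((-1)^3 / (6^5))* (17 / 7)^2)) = -2667168 / 289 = -9228.96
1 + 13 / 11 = 24 / 11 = 2.18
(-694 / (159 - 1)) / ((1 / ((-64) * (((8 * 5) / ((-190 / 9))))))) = -799488 / 1501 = -532.64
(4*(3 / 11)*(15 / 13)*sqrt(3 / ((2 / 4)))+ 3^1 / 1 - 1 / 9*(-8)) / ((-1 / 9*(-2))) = 810*sqrt(6) / 143+ 35 / 2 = 31.37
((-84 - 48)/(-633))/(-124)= -11/6541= -0.00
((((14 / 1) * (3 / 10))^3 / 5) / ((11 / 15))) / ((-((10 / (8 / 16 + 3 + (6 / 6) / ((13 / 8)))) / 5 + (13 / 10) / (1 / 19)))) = -1981854 / 2470325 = -0.80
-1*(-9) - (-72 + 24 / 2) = 69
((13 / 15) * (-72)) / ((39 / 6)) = -48 / 5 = -9.60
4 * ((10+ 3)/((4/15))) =195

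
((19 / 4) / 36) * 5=0.66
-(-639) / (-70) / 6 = -213 / 140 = -1.52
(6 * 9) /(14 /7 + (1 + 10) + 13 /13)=27 /7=3.86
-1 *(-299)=299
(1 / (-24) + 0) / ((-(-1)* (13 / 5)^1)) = -0.02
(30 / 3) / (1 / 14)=140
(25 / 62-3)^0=1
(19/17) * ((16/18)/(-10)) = -76/765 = -0.10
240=240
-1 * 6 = -6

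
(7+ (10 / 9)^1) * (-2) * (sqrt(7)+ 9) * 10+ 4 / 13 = -18976 / 13 - 1460 * sqrt(7) / 9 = -1888.89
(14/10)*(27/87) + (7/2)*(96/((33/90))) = 1462293/1595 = 916.80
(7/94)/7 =1/94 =0.01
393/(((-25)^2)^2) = 393/390625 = 0.00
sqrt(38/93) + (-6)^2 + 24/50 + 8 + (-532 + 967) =sqrt(3534)/93 + 11987/25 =480.12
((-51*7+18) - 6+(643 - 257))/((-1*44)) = -41/44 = -0.93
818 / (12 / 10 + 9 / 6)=8180 / 27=302.96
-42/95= -0.44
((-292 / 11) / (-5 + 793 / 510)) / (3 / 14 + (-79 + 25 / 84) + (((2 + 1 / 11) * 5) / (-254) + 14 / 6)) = -13350240 / 132017717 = -0.10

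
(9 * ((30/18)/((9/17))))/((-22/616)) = -2380/3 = -793.33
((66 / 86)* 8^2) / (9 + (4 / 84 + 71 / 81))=1197504 / 241961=4.95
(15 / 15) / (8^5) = 1 / 32768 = 0.00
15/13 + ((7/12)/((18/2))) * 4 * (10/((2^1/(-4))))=-1415/351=-4.03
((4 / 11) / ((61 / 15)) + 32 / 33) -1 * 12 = -22024 / 2013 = -10.94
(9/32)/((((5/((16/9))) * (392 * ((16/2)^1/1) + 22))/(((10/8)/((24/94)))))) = 47/303168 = 0.00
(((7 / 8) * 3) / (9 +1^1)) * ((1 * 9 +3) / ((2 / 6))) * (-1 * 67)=-12663 / 20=-633.15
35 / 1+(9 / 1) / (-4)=131 / 4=32.75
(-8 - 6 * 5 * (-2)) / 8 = 6.50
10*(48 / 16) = 30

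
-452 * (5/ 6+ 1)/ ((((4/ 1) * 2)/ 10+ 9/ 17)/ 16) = -29920/ 3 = -9973.33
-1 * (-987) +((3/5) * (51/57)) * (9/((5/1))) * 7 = 472038/475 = 993.76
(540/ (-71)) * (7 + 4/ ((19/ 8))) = -89100/ 1349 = -66.05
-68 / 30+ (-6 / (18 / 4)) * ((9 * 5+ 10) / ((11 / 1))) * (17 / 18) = -1156 / 135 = -8.56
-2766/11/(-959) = 2766/10549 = 0.26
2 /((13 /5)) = 0.77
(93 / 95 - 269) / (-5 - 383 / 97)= 1234907 / 41230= 29.95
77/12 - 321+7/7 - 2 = -3787/12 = -315.58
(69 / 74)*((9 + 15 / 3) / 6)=161 / 74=2.18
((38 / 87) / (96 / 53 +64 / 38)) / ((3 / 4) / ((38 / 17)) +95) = 363527 / 277357740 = 0.00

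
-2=-2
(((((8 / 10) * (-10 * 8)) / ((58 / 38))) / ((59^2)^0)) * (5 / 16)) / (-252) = 95 / 1827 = 0.05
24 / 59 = 0.41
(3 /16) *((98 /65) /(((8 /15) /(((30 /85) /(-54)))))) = -49 /14144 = -0.00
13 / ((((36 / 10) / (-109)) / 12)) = -14170 / 3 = -4723.33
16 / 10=8 / 5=1.60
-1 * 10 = -10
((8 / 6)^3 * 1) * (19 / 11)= 1216 / 297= 4.09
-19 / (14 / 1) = -19 / 14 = -1.36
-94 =-94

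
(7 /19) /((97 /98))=686 /1843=0.37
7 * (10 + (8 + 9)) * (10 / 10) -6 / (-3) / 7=189.29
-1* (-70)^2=-4900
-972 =-972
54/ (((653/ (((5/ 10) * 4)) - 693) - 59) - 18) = -108/ 887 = -0.12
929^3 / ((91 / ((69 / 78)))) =7793997.06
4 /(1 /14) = 56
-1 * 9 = -9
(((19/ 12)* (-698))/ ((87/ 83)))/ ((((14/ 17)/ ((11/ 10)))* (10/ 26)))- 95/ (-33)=-14705953393/ 4019400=-3658.74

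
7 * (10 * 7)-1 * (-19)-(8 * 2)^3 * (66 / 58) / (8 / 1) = -2135 / 29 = -73.62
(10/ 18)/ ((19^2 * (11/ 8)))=40/ 35739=0.00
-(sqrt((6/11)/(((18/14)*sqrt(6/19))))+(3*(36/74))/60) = -114^(1/4)*sqrt(77)/33-9/370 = -0.89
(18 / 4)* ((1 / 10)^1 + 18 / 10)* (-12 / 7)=-513 / 35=-14.66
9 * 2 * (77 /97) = 1386 /97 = 14.29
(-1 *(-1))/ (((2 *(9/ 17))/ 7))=119/ 18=6.61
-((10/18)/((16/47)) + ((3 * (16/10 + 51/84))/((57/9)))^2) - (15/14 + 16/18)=-24863527/5306700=-4.69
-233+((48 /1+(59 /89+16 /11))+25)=-154567 /979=-157.88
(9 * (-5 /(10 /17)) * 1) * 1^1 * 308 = -23562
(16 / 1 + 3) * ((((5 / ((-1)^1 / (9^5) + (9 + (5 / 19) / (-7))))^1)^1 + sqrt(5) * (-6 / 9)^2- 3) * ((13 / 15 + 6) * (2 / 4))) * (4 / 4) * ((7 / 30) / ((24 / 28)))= -25.72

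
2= 2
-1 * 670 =-670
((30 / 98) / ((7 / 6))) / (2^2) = 45 / 686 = 0.07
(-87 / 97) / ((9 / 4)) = -116 / 291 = -0.40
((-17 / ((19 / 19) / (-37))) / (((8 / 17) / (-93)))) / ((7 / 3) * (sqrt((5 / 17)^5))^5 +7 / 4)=-51647351936242107576006687942329783337 / 727099053955831942544237381373182 +848713038853855366243652343750 * sqrt(85) / 363549526977915971272118690686591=-71032.05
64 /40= 8 /5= 1.60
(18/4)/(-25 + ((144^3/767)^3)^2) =0.00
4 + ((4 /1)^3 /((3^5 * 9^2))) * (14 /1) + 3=7.05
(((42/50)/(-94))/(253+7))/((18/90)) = -21/122200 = -0.00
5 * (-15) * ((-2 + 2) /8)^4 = 0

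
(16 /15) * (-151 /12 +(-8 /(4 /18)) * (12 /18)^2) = -1372 /45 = -30.49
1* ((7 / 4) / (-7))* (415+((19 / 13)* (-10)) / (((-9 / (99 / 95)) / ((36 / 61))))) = -329887 / 3172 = -104.00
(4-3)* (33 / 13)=33 / 13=2.54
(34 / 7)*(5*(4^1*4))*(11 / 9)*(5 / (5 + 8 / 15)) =748000 / 1743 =429.15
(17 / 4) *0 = 0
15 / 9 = 5 / 3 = 1.67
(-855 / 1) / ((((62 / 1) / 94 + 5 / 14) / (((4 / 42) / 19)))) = -940 / 223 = -4.22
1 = 1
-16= -16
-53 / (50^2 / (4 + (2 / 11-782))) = 113367 / 6875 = 16.49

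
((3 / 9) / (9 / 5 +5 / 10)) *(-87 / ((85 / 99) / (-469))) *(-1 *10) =-26929980 / 391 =-68874.63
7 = 7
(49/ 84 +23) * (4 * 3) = 283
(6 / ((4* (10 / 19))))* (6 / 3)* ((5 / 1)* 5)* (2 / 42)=95 / 14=6.79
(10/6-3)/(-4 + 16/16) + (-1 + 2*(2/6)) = 1/9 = 0.11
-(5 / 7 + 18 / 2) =-68 / 7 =-9.71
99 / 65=1.52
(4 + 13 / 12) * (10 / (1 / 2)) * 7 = 2135 / 3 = 711.67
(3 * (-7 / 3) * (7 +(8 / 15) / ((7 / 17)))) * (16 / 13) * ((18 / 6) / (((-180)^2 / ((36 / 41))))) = -268 / 46125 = -0.01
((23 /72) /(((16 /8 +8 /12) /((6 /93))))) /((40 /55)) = 253 /23808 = 0.01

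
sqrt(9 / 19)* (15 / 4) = 45* sqrt(19) / 76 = 2.58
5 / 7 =0.71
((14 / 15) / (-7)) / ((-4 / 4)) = 2 / 15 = 0.13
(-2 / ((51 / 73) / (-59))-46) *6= 737.41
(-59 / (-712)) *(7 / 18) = 413 / 12816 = 0.03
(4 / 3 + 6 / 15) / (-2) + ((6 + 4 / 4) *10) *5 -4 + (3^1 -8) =5102 / 15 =340.13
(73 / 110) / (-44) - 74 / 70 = -36327 / 33880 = -1.07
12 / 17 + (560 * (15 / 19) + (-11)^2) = 182111 / 323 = 563.81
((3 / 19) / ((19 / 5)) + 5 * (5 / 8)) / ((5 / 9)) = 16461 / 2888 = 5.70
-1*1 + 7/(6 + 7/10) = 3/67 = 0.04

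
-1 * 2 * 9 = -18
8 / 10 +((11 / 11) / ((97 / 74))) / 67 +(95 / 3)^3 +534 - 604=27799696957 / 877365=31685.44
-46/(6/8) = -184/3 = -61.33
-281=-281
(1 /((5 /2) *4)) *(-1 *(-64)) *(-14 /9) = -448 /45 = -9.96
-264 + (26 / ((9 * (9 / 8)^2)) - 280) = -541.72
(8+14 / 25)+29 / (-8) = 987 / 200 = 4.94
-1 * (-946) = 946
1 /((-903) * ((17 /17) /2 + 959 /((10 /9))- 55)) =-5 /3650829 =-0.00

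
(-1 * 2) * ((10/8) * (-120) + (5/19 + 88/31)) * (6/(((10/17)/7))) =61777422/2945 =20977.05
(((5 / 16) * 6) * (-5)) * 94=-3525 / 4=-881.25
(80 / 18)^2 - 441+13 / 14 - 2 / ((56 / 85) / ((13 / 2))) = -1996069 / 4536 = -440.05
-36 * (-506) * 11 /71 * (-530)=-106199280 /71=-1495764.51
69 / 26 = 2.65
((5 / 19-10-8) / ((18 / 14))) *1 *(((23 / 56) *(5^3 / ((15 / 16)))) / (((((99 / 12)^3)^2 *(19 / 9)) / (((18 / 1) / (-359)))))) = 0.00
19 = 19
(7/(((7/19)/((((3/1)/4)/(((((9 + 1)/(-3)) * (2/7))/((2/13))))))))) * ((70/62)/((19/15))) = -6615/3224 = -2.05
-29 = -29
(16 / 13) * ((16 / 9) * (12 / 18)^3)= 2048 / 3159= 0.65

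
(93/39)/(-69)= -31/897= -0.03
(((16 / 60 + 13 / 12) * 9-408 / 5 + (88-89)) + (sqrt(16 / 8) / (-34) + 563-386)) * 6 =6393 / 10-3 * sqrt(2) / 17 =639.05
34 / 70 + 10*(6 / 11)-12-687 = -266828 / 385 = -693.06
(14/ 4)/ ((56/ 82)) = 41/ 8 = 5.12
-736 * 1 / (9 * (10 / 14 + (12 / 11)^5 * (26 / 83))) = -68867984416 / 1009112301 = -68.25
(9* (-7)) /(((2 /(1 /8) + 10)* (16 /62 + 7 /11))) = -21483 /7930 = -2.71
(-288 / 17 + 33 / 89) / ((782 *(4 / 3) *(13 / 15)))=-0.02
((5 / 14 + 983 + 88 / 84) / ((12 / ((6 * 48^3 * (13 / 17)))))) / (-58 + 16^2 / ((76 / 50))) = 47057886720 / 124831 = 376972.76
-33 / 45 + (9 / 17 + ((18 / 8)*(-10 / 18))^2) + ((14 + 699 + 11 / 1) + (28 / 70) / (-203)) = 600769357 / 828240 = 725.36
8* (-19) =-152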